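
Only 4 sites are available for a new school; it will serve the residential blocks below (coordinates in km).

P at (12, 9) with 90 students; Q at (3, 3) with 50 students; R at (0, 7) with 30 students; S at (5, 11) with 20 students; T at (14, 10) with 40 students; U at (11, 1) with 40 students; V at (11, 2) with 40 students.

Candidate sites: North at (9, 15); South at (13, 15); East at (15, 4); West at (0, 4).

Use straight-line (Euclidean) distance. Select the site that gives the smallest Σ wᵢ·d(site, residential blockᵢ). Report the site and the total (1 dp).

East, total 2452.1 km

Total weighted distance at each candidate:
  North (9, 15): total = 3123.6
  South (13, 15): total = 3261.1
  East (15, 4): total = 2452.1
  West (0, 4): total = 3102.7
Minimum is at East with total 2452.1 km.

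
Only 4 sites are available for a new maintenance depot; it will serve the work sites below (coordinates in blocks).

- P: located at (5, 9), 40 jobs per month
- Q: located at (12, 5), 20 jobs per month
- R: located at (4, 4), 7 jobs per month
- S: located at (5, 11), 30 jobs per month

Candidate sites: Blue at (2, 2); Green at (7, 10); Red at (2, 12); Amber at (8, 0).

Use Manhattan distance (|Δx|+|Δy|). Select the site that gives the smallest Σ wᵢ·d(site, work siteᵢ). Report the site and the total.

Total weighted distance at each candidate:
  Blue (2, 2): total = 1048
  Green (7, 10): total = 473
  Red (2, 12): total = 770
  Amber (8, 0): total = 1136
Minimum is at Green with total 473 blocks.

Green, total 473 blocks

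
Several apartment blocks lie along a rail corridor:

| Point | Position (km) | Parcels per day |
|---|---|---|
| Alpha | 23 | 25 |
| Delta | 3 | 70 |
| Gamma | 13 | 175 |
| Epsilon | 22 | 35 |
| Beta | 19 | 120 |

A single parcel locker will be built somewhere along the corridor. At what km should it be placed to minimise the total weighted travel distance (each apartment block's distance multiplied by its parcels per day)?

For a sum of weighted absolute distances on a line, the optimum is the weighted median (not the mean). Total weight W = 425; half-weight = 212.5.
Sort by position and accumulate weight:
  km 3 (Delta, w=70) → cum 70
  km 13 (Gamma, w=175) → cum 245  ≥ 212.5 → median here
  km 19 (Beta, w=120) → cum 365
  km 22 (Epsilon, w=35) → cum 400
  km 23 (Alpha, w=25) → cum 425
Optimal location: km 13.

x = 13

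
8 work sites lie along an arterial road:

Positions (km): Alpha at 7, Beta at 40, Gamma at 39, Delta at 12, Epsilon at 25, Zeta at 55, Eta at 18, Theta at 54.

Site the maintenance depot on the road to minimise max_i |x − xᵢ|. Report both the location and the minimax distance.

location 31, max distance 24

The 1-center on a line is the midpoint of the two extreme points: leftmost at 7, rightmost at 55.
Optimal location = (7 + 55)/2 = 31; maximum distance = (55 − 7)/2 = 24.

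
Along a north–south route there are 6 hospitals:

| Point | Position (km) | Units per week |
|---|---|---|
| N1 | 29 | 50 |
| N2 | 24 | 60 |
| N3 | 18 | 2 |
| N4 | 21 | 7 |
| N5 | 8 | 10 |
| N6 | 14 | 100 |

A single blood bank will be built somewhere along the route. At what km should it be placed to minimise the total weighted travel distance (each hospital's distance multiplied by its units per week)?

For a sum of weighted absolute distances on a line, the optimum is the weighted median (not the mean). Total weight W = 229; half-weight = 114.5.
Sort by position and accumulate weight:
  km 8 (N5, w=10) → cum 10
  km 14 (N6, w=100) → cum 110
  km 18 (N3, w=2) → cum 112
  km 21 (N4, w=7) → cum 119  ≥ 114.5 → median here
  km 24 (N2, w=60) → cum 179
  km 29 (N1, w=50) → cum 229
Optimal location: km 21.

x = 21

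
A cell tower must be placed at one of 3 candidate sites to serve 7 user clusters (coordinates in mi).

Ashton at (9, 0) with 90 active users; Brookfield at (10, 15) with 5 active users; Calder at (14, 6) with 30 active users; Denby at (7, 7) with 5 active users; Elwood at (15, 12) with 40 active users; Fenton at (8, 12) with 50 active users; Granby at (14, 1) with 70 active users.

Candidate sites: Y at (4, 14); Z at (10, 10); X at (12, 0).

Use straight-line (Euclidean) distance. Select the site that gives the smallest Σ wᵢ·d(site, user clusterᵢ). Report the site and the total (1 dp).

Total weighted distance at each candidate:
  Y (4, 14): total = 3609.5
  Z (10, 10): total = 2166.7
  X (12, 0): total = 1862.2
Minimum is at X with total 1862.2 mi.

X, total 1862.2 mi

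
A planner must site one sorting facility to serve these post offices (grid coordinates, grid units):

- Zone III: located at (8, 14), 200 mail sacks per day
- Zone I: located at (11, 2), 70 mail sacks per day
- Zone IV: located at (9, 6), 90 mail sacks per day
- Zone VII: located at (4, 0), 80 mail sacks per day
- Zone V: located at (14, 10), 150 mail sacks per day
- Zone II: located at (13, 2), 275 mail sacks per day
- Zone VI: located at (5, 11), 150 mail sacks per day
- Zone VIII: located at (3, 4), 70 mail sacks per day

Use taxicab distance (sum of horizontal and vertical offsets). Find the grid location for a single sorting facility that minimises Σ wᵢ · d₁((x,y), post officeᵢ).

(9, 6)

Manhattan distance separates: Σwᵢ(|x−xᵢ|+|y−yᵢ|) = Σwᵢ|x−xᵢ| + Σwᵢ|y−yᵢ|, so x and y are optimised independently as 1-D weighted medians.
Total weight W = 1085; half = 542.5.
x-coordinate, sorted with cumulative weight:
  x=3 (Zone VIII, w=70) cum 70
  x=4 (Zone VII, w=80) cum 150
  x=5 (Zone VI, w=150) cum 300
  x=8 (Zone III, w=200) cum 500
  x=9 (Zone IV, w=90) cum 590  ← median
  x=11 (Zone I, w=70) cum 660
  x=13 (Zone II, w=275) cum 935
  x=14 (Zone V, w=150) cum 1085
⇒ x* = 9
y-coordinate, sorted with cumulative weight:
  y=0 (Zone VII, w=80) cum 80
  y=2 (Zone I, w=70) cum 150
  y=2 (Zone II, w=275) cum 425
  y=4 (Zone VIII, w=70) cum 495
  y=6 (Zone IV, w=90) cum 585  ← median
  y=10 (Zone V, w=150) cum 735
  y=11 (Zone VI, w=150) cum 885
  y=14 (Zone III, w=200) cum 1085
⇒ y* = 6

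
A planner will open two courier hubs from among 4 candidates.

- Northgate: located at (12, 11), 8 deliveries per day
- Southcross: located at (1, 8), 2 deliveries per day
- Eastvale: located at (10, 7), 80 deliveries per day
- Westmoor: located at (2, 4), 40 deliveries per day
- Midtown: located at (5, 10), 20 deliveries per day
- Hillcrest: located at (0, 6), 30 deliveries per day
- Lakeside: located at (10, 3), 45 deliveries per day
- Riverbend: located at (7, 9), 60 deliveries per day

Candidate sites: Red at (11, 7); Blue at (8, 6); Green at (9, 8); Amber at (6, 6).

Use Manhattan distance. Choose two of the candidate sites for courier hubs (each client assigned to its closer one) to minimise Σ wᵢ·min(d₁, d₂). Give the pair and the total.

{Red, Amber}, total 1119

Evaluate every pair (each demand assigned to the nearer of the two):
  {Red, Amber}: total = 1119
  {Green, Amber}: total = 1192
  {Red, Blue}: total = 1303
  {Blue, Green}: total = 1309
  {Blue, Amber}: total = 1311
  {Red, Green}: total = 1431
Best pair: {Red, Amber} with total 1119.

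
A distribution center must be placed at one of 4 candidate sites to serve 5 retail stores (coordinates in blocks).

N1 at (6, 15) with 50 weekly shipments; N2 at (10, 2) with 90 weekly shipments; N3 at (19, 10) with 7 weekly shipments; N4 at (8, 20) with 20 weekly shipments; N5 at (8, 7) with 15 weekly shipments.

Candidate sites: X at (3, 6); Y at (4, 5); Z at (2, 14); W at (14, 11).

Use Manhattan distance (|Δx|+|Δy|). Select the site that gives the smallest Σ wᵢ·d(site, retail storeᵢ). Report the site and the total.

Y, total 2020 blocks

Total weighted distance at each candidate:
  X (3, 6): total = 2200
  Y (4, 5): total = 2020
  Z (2, 14): total = 2632
  W (14, 11): total = 2262
Minimum is at Y with total 2020 blocks.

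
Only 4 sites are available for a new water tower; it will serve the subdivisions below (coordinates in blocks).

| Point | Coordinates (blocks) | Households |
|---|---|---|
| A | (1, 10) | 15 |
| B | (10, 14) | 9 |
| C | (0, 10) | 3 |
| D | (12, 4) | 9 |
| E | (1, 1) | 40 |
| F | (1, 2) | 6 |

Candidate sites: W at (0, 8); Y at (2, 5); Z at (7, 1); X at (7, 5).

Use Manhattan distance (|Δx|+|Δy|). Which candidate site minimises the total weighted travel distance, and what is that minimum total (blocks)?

Y, total 587 blocks

Total weighted distance at each candidate:
  W (0, 8): total = 701
  Y (2, 5): total = 587
  Z (7, 1): total = 771
  X (7, 5): total = 817
Minimum is at Y with total 587 blocks.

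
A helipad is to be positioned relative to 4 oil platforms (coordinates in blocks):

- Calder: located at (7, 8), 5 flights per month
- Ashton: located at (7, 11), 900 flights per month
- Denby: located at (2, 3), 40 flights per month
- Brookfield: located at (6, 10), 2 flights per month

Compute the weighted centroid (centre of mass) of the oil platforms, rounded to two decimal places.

(6.79, 10.64)

The minimiser of Σwᵢ‖p−pᵢ‖² is the weighted centroid p* = (Σwᵢpᵢ)/(Σwᵢ).
Σwᵢ = 947.
Σwᵢxᵢ = 5·7 + 900·7 + 40·2 + 2·6 = 6427.
Σwᵢyᵢ = 5·8 + 900·11 + 40·3 + 2·10 = 10080.
x* = 6427/947 = 6.79, y* = 10080/947 = 10.64.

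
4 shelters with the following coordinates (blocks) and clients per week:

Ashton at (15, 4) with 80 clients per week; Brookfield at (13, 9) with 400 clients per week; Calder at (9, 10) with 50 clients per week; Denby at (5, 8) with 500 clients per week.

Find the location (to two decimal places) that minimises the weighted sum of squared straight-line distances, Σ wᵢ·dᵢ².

The minimiser of Σwᵢ‖p−pᵢ‖² is the weighted centroid p* = (Σwᵢpᵢ)/(Σwᵢ).
Σwᵢ = 1030.
Σwᵢxᵢ = 80·15 + 400·13 + 50·9 + 500·5 = 9350.
Σwᵢyᵢ = 80·4 + 400·9 + 50·10 + 500·8 = 8420.
x* = 9350/1030 = 9.08, y* = 8420/1030 = 8.17.

(9.08, 8.17)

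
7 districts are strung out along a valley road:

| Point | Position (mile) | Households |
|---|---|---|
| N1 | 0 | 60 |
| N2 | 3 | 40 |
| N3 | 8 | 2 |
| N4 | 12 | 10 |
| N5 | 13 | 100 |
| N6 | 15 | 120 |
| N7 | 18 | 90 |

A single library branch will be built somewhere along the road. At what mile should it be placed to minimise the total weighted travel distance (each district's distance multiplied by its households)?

For a sum of weighted absolute distances on a line, the optimum is the weighted median (not the mean). Total weight W = 422; half-weight = 211.
Sort by position and accumulate weight:
  mile 0 (N1, w=60) → cum 60
  mile 3 (N2, w=40) → cum 100
  mile 8 (N3, w=2) → cum 102
  mile 12 (N4, w=10) → cum 112
  mile 13 (N5, w=100) → cum 212  ≥ 211 → median here
  mile 15 (N6, w=120) → cum 332
  mile 18 (N7, w=90) → cum 422
Optimal location: mile 13.

x = 13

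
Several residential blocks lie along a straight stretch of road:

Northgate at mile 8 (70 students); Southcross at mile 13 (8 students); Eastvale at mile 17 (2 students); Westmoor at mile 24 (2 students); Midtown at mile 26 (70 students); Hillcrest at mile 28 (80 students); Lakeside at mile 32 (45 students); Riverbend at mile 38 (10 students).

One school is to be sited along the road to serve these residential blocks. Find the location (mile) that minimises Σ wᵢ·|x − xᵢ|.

For a sum of weighted absolute distances on a line, the optimum is the weighted median (not the mean). Total weight W = 287; half-weight = 143.5.
Sort by position and accumulate weight:
  mile 8 (Northgate, w=70) → cum 70
  mile 13 (Southcross, w=8) → cum 78
  mile 17 (Eastvale, w=2) → cum 80
  mile 24 (Westmoor, w=2) → cum 82
  mile 26 (Midtown, w=70) → cum 152  ≥ 143.5 → median here
  mile 28 (Hillcrest, w=80) → cum 232
  mile 32 (Lakeside, w=45) → cum 277
  mile 38 (Riverbend, w=10) → cum 287
Optimal location: mile 26.

x = 26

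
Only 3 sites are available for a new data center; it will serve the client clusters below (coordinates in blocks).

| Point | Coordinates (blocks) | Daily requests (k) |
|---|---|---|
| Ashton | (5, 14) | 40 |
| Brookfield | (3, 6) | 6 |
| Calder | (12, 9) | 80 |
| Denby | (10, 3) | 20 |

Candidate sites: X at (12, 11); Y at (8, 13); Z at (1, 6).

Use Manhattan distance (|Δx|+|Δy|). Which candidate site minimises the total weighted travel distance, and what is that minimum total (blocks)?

X, total 844 blocks

Total weighted distance at each candidate:
  X (12, 11): total = 844
  Y (8, 13): total = 1112
  Z (1, 6): total = 1852
Minimum is at X with total 844 blocks.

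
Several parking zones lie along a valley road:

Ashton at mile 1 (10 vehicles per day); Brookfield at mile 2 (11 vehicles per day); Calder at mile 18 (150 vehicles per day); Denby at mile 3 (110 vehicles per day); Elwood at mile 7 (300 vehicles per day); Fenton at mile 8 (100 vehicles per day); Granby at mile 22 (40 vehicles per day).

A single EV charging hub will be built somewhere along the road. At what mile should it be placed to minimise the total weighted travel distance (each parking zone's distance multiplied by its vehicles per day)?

For a sum of weighted absolute distances on a line, the optimum is the weighted median (not the mean). Total weight W = 721; half-weight = 360.5.
Sort by position and accumulate weight:
  mile 1 (Ashton, w=10) → cum 10
  mile 2 (Brookfield, w=11) → cum 21
  mile 3 (Denby, w=110) → cum 131
  mile 7 (Elwood, w=300) → cum 431  ≥ 360.5 → median here
  mile 8 (Fenton, w=100) → cum 531
  mile 18 (Calder, w=150) → cum 681
  mile 22 (Granby, w=40) → cum 721
Optimal location: mile 7.

x = 7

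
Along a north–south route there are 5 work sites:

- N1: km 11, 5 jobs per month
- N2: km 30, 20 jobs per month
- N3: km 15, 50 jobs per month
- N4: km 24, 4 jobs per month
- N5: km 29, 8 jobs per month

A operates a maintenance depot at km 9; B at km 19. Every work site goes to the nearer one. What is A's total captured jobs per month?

The indifferent point is the midpoint (9+19)/2 = 14; work sites left of it (closer to A at 9) go to A, those right go to B.
  N1 at 11 (w=5) → A
  N3 at 15 (w=50) → B
  N4 at 24 (w=4) → B
  N5 at 29 (w=8) → B
  N2 at 30 (w=20) → B
A captures 5; B captures 82.

5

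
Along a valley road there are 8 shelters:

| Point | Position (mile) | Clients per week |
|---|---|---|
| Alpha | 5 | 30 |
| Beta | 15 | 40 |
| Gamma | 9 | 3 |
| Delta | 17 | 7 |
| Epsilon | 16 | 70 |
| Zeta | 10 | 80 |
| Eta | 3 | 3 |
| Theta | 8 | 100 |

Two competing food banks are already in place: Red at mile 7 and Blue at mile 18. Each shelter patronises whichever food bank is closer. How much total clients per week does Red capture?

The indifferent point is the midpoint (7+18)/2 = 12.5; shelters left of it (closer to Red at 7) go to Red, those right go to Blue.
  Eta at 3 (w=3) → Red
  Alpha at 5 (w=30) → Red
  Theta at 8 (w=100) → Red
  Gamma at 9 (w=3) → Red
  Zeta at 10 (w=80) → Red
  Beta at 15 (w=40) → Blue
  Epsilon at 16 (w=70) → Blue
  Delta at 17 (w=7) → Blue
Red captures 216; Blue captures 117.

216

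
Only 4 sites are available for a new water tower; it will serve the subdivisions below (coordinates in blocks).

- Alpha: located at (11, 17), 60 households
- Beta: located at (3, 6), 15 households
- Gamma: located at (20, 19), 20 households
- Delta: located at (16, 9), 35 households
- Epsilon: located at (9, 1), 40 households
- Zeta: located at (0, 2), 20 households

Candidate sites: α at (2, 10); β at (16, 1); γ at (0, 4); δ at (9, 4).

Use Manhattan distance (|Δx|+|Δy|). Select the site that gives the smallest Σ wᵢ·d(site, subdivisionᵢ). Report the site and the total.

δ, total 2300 blocks

Total weighted distance at each candidate:
  α (2, 10): total = 2940
  β (16, 1): total = 2870
  γ (0, 4): total = 3470
  δ (9, 4): total = 2300
Minimum is at δ with total 2300 blocks.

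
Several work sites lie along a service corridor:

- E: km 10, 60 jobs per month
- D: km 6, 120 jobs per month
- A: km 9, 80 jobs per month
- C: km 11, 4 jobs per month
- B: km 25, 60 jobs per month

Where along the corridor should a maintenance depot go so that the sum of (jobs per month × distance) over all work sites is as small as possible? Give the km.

For a sum of weighted absolute distances on a line, the optimum is the weighted median (not the mean). Total weight W = 324; half-weight = 162.
Sort by position and accumulate weight:
  km 6 (D, w=120) → cum 120
  km 9 (A, w=80) → cum 200  ≥ 162 → median here
  km 10 (E, w=60) → cum 260
  km 11 (C, w=4) → cum 264
  km 25 (B, w=60) → cum 324
Optimal location: km 9.

x = 9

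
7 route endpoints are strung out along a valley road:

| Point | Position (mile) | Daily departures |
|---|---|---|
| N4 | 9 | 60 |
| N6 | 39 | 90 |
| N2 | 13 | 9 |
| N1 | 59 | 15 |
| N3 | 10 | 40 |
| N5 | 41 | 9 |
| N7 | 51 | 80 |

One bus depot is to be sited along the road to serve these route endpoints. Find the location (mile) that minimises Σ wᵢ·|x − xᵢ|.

x = 39

For a sum of weighted absolute distances on a line, the optimum is the weighted median (not the mean). Total weight W = 303; half-weight = 151.5.
Sort by position and accumulate weight:
  mile 9 (N4, w=60) → cum 60
  mile 10 (N3, w=40) → cum 100
  mile 13 (N2, w=9) → cum 109
  mile 39 (N6, w=90) → cum 199  ≥ 151.5 → median here
  mile 41 (N5, w=9) → cum 208
  mile 51 (N7, w=80) → cum 288
  mile 59 (N1, w=15) → cum 303
Optimal location: mile 39.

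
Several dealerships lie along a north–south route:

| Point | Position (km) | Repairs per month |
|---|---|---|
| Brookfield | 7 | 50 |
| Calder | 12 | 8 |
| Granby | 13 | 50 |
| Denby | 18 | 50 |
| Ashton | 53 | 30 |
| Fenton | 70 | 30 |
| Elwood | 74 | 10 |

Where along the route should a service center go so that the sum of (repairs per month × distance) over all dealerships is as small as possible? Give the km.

For a sum of weighted absolute distances on a line, the optimum is the weighted median (not the mean). Total weight W = 228; half-weight = 114.
Sort by position and accumulate weight:
  km 7 (Brookfield, w=50) → cum 50
  km 12 (Calder, w=8) → cum 58
  km 13 (Granby, w=50) → cum 108
  km 18 (Denby, w=50) → cum 158  ≥ 114 → median here
  km 53 (Ashton, w=30) → cum 188
  km 70 (Fenton, w=30) → cum 218
  km 74 (Elwood, w=10) → cum 228
Optimal location: km 18.

x = 18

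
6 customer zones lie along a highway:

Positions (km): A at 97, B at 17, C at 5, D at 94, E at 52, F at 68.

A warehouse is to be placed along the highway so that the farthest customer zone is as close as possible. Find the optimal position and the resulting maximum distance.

location 51, max distance 46

The 1-center on a line is the midpoint of the two extreme points: leftmost at 5, rightmost at 97.
Optimal location = (5 + 97)/2 = 51; maximum distance = (97 − 5)/2 = 46.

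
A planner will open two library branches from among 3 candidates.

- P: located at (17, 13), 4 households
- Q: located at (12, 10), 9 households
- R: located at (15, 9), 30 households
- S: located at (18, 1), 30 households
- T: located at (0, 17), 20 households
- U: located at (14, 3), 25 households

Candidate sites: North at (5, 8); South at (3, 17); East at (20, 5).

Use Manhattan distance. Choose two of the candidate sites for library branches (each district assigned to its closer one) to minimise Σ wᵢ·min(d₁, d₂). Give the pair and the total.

{South, East}, total 871

Evaluate every pair (each demand assigned to the nearer of the two):
  {South, East}: total = 871
  {North, East}: total = 1055
  {North, South}: total = 1489
Best pair: {South, East} with total 871.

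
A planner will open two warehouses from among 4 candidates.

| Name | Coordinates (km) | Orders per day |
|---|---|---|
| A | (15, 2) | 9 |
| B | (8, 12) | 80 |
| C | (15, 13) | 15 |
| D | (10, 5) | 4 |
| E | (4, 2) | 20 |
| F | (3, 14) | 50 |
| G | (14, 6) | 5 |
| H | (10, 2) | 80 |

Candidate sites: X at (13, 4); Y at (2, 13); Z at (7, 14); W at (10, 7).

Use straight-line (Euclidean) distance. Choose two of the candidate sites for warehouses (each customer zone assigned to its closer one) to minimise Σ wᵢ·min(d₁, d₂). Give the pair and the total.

Evaluate every pair (each demand assigned to the nearer of the two):
  {X, Z}: total = 1021.9
  {Z, W}: total = 1144.5
  {X, Y}: total = 1217.7
  {Y, W}: total = 1267.1
  {X, W}: total = 1532.2
  {Y, Z}: total = 1804.6
Best pair: {X, Z} with total 1021.9.

{X, Z}, total 1021.9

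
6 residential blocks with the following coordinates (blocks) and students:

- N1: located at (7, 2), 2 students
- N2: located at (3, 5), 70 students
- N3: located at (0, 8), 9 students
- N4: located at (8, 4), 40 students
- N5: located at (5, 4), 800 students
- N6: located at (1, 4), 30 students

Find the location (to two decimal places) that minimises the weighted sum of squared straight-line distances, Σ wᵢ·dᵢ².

(4.81, 4.11)

The minimiser of Σwᵢ‖p−pᵢ‖² is the weighted centroid p* = (Σwᵢpᵢ)/(Σwᵢ).
Σwᵢ = 951.
Σwᵢxᵢ = 2·7 + 70·3 + 9·0 + 40·8 + 800·5 + 30·1 = 4574.
Σwᵢyᵢ = 2·2 + 70·5 + 9·8 + 40·4 + 800·4 + 30·4 = 3906.
x* = 4574/951 = 4.81, y* = 3906/951 = 4.11.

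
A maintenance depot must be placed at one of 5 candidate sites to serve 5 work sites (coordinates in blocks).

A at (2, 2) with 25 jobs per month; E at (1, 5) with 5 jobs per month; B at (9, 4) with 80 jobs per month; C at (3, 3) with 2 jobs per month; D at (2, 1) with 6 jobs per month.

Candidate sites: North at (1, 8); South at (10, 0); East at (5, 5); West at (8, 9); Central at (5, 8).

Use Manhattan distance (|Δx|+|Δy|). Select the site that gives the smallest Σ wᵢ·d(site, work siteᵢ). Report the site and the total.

East, total 620 blocks

Total weighted distance at each candidate:
  North (1, 8): total = 1212
  South (10, 0): total = 794
  East (5, 5): total = 620
  West (8, 9): total = 966
  Central (5, 8): total = 974
Minimum is at East with total 620 blocks.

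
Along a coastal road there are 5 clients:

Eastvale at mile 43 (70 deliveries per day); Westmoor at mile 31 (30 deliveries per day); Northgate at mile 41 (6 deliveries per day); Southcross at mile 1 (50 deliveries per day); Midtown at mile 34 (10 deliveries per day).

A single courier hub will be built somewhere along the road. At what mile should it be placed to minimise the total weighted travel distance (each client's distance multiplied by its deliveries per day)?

For a sum of weighted absolute distances on a line, the optimum is the weighted median (not the mean). Total weight W = 166; half-weight = 83.
Sort by position and accumulate weight:
  mile 1 (Southcross, w=50) → cum 50
  mile 31 (Westmoor, w=30) → cum 80
  mile 34 (Midtown, w=10) → cum 90  ≥ 83 → median here
  mile 41 (Northgate, w=6) → cum 96
  mile 43 (Eastvale, w=70) → cum 166
Optimal location: mile 34.

x = 34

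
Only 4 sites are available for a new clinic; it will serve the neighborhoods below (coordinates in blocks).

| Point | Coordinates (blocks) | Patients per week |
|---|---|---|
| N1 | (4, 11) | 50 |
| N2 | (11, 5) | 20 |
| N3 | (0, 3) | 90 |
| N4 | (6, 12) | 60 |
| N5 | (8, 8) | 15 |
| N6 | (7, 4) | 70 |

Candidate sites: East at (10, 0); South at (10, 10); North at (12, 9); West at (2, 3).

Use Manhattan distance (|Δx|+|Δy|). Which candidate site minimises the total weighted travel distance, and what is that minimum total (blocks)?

West, total 2265 blocks

Total weighted distance at each candidate:
  East (10, 0): total = 3740
  South (10, 10): total = 3050
  North (12, 9): total = 3535
  West (2, 3): total = 2265
Minimum is at West with total 2265 blocks.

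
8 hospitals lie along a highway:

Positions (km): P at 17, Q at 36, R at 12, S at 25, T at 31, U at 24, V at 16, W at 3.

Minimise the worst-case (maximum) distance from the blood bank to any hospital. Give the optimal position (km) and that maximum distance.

location 19.5, max distance 16.5

The 1-center on a line is the midpoint of the two extreme points: leftmost at 3, rightmost at 36.
Optimal location = (3 + 36)/2 = 19.5; maximum distance = (36 − 3)/2 = 16.5.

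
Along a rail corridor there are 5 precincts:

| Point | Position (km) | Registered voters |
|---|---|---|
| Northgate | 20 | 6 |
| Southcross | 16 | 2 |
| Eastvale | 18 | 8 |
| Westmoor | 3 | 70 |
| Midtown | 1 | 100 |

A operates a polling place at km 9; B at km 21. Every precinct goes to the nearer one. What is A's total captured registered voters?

The indifferent point is the midpoint (9+21)/2 = 15; precincts left of it (closer to A at 9) go to A, those right go to B.
  Midtown at 1 (w=100) → A
  Westmoor at 3 (w=70) → A
  Southcross at 16 (w=2) → B
  Eastvale at 18 (w=8) → B
  Northgate at 20 (w=6) → B
A captures 170; B captures 16.

170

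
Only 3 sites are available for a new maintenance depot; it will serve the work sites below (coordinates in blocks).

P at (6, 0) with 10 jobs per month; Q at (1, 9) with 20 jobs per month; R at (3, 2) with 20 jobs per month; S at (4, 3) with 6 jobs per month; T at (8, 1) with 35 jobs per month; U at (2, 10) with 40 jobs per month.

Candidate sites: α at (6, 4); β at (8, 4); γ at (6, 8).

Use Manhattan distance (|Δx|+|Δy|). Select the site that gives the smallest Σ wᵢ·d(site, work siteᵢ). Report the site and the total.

Total weighted distance at each candidate:
  α (6, 4): total = 933
  β (8, 4): total = 1055
  γ (6, 8): total = 977
Minimum is at α with total 933 blocks.

α, total 933 blocks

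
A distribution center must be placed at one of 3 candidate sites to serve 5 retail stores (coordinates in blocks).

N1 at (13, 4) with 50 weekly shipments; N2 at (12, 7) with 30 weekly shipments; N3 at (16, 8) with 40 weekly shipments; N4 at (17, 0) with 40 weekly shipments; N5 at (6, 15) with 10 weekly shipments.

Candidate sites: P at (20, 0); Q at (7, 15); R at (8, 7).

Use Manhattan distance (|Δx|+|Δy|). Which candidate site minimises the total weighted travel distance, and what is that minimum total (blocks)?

Total weighted distance at each candidate:
  P (20, 0): total = 1890
  Q (7, 15): total = 2890
  R (8, 7): total = 1620
Minimum is at R with total 1620 blocks.

R, total 1620 blocks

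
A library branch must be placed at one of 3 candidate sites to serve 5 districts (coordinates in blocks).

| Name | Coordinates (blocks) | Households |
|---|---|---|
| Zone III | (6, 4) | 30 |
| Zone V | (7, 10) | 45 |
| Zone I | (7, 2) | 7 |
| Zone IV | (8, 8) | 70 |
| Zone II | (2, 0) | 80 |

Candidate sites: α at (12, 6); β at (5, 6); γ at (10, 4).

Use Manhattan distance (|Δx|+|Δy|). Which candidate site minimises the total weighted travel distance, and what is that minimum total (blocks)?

Total weighted distance at each candidate:
  α (12, 6): total = 2408
  β (5, 6): total = 1472
  γ (10, 4): total = 1940
Minimum is at β with total 1472 blocks.

β, total 1472 blocks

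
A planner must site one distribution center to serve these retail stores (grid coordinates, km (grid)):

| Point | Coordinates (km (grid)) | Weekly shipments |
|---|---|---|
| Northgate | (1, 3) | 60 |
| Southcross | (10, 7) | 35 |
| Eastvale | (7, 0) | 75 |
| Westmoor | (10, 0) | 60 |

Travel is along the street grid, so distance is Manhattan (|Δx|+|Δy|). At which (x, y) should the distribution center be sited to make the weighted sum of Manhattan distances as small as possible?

Manhattan distance separates: Σwᵢ(|x−xᵢ|+|y−yᵢ|) = Σwᵢ|x−xᵢ| + Σwᵢ|y−yᵢ|, so x and y are optimised independently as 1-D weighted medians.
Total weight W = 230; half = 115.
x-coordinate, sorted with cumulative weight:
  x=1 (Northgate, w=60) cum 60
  x=7 (Eastvale, w=75) cum 135  ← median
  x=10 (Southcross, w=35) cum 170
  x=10 (Westmoor, w=60) cum 230
⇒ x* = 7
y-coordinate, sorted with cumulative weight:
  y=0 (Eastvale, w=75) cum 75
  y=0 (Westmoor, w=60) cum 135  ← median
  y=3 (Northgate, w=60) cum 195
  y=7 (Southcross, w=35) cum 230
⇒ y* = 0

(7, 0)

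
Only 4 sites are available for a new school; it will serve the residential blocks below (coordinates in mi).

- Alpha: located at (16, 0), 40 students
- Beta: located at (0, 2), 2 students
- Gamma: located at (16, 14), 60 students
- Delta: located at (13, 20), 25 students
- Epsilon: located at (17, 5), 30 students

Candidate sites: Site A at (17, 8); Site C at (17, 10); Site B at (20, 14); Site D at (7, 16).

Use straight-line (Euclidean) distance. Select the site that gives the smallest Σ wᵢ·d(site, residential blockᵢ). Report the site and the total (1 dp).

Site C, total 1106.2 mi

Total weighted distance at each candidate:
  Site A (17, 8): total = 1129.7
  Site C (17, 10): total = 1106.2
  Site B (20, 14): total = 1384.2
  Site D (7, 16): total = 1945.0
Minimum is at Site C with total 1106.2 mi.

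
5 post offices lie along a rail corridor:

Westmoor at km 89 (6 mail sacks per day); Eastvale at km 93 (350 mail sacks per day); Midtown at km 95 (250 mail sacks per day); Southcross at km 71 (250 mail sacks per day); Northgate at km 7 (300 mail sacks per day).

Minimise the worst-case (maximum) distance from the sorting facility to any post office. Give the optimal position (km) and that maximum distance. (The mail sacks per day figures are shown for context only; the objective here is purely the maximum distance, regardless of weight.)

The 1-center on a line is the midpoint of the two extreme points: leftmost at 7, rightmost at 95.
Optimal location = (7 + 95)/2 = 51; maximum distance = (95 − 7)/2 = 44.

location 51, max distance 44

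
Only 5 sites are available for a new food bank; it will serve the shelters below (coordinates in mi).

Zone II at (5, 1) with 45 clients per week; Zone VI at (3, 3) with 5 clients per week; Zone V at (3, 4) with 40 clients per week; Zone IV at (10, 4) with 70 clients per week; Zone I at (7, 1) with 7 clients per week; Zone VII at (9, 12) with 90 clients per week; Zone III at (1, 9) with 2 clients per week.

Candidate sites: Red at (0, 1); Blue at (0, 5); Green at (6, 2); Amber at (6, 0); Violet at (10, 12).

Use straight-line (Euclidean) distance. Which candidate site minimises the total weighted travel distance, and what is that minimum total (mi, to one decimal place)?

Green, total 1503.5 mi

Total weighted distance at each candidate:
  Red (0, 1): total = 2487.8
  Blue (0, 5): total = 2227.0
  Green (6, 2): total = 1503.5
  Amber (6, 0): total = 1824.6
  Violet (10, 12): total = 1774.7
Minimum is at Green with total 1503.5 mi.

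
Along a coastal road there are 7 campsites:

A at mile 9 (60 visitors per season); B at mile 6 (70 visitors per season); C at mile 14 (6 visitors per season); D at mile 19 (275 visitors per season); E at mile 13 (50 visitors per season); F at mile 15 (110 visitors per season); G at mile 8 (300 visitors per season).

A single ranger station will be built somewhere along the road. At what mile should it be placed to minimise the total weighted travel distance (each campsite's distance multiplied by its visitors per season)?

For a sum of weighted absolute distances on a line, the optimum is the weighted median (not the mean). Total weight W = 871; half-weight = 435.5.
Sort by position and accumulate weight:
  mile 6 (B, w=70) → cum 70
  mile 8 (G, w=300) → cum 370
  mile 9 (A, w=60) → cum 430
  mile 13 (E, w=50) → cum 480  ≥ 435.5 → median here
  mile 14 (C, w=6) → cum 486
  mile 15 (F, w=110) → cum 596
  mile 19 (D, w=275) → cum 871
Optimal location: mile 13.

x = 13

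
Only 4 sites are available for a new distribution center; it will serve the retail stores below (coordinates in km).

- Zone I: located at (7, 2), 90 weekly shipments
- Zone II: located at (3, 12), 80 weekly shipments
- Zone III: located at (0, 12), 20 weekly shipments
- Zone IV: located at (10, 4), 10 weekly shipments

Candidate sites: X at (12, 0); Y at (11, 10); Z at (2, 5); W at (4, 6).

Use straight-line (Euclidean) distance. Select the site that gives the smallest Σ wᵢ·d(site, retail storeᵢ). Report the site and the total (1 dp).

W, total 1144.1 km

Total weighted distance at each candidate:
  X (12, 0): total = 2068.8
  Y (11, 10): total = 1749.1
  Z (2, 5): total = 1316.7
  W (4, 6): total = 1144.1
Minimum is at W with total 1144.1 km.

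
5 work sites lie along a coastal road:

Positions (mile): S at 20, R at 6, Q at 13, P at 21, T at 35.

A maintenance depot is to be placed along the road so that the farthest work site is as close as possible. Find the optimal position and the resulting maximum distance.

location 20.5, max distance 14.5

The 1-center on a line is the midpoint of the two extreme points: leftmost at 6, rightmost at 35.
Optimal location = (6 + 35)/2 = 20.5; maximum distance = (35 − 6)/2 = 14.5.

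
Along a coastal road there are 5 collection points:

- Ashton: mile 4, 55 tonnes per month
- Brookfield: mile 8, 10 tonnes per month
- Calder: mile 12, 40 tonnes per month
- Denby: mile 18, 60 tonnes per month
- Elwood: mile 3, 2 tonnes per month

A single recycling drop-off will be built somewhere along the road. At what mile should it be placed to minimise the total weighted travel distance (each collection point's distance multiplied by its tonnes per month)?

For a sum of weighted absolute distances on a line, the optimum is the weighted median (not the mean). Total weight W = 167; half-weight = 83.5.
Sort by position and accumulate weight:
  mile 3 (Elwood, w=2) → cum 2
  mile 4 (Ashton, w=55) → cum 57
  mile 8 (Brookfield, w=10) → cum 67
  mile 12 (Calder, w=40) → cum 107  ≥ 83.5 → median here
  mile 18 (Denby, w=60) → cum 167
Optimal location: mile 12.

x = 12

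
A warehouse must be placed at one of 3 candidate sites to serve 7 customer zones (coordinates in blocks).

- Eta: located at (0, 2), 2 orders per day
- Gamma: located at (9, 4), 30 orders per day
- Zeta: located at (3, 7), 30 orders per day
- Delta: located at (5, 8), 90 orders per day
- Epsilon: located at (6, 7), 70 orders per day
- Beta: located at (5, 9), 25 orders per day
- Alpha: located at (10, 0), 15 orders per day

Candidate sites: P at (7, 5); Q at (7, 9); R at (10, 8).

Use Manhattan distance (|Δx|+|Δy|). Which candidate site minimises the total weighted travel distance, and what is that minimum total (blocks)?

Q, total 1128 blocks

Total weighted distance at each candidate:
  P (7, 5): total = 1220
  Q (7, 9): total = 1128
  R (10, 8): total = 1492
Minimum is at Q with total 1128 blocks.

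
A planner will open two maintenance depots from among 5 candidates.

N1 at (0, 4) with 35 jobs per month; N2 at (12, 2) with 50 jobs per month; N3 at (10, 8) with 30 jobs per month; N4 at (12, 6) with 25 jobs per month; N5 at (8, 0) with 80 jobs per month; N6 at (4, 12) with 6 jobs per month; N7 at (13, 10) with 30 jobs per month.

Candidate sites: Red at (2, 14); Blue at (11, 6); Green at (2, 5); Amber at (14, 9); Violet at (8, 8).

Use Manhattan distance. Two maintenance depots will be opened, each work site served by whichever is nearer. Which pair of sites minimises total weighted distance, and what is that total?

{Blue, Green}, total 1424

Evaluate every pair (each demand assigned to the nearer of the two):
  {Blue, Green}: total = 1424
  {Blue, Violet}: total = 1623
  {Blue, Amber}: total = 1678
  {Red, Blue}: total = 1709
  {Green, Violet}: total = 1713
  {Amber, Violet}: total = 1803
  {Green, Amber}: total = 1824
  {Red, Violet}: total = 2004
  {Red, Amber}: total = 2429
  {Red, Green}: total = 2714
Best pair: {Blue, Green} with total 1424.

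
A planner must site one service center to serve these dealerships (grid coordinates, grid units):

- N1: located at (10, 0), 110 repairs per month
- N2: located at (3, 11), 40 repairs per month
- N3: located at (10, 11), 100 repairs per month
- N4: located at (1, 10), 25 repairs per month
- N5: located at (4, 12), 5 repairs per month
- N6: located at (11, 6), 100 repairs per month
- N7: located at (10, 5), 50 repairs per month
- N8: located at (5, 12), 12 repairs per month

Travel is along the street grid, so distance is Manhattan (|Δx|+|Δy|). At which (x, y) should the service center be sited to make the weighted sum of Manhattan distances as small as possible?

Manhattan distance separates: Σwᵢ(|x−xᵢ|+|y−yᵢ|) = Σwᵢ|x−xᵢ| + Σwᵢ|y−yᵢ|, so x and y are optimised independently as 1-D weighted medians.
Total weight W = 442; half = 221.
x-coordinate, sorted with cumulative weight:
  x=1 (N4, w=25) cum 25
  x=3 (N2, w=40) cum 65
  x=4 (N5, w=5) cum 70
  x=5 (N8, w=12) cum 82
  x=10 (N1, w=110) cum 192
  x=10 (N3, w=100) cum 292  ← median
  x=10 (N7, w=50) cum 342
  x=11 (N6, w=100) cum 442
⇒ x* = 10
y-coordinate, sorted with cumulative weight:
  y=0 (N1, w=110) cum 110
  y=5 (N7, w=50) cum 160
  y=6 (N6, w=100) cum 260  ← median
  y=10 (N4, w=25) cum 285
  y=11 (N2, w=40) cum 325
  y=11 (N3, w=100) cum 425
  y=12 (N5, w=5) cum 430
  y=12 (N8, w=12) cum 442
⇒ y* = 6

(10, 6)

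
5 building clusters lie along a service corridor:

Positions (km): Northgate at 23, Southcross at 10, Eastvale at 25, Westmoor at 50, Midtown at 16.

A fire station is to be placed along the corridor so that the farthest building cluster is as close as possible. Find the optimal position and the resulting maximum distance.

The 1-center on a line is the midpoint of the two extreme points: leftmost at 10, rightmost at 50.
Optimal location = (10 + 50)/2 = 30; maximum distance = (50 − 10)/2 = 20.

location 30, max distance 20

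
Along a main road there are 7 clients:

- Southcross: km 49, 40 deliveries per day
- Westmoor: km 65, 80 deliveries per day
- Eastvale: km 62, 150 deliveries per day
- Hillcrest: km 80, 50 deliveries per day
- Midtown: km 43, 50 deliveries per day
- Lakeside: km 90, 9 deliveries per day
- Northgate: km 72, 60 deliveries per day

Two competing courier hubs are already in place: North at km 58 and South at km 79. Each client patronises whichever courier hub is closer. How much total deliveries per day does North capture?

The indifferent point is the midpoint (58+79)/2 = 68.5; clients left of it (closer to North at 58) go to North, those right go to South.
  Midtown at 43 (w=50) → North
  Southcross at 49 (w=40) → North
  Eastvale at 62 (w=150) → North
  Westmoor at 65 (w=80) → North
  Northgate at 72 (w=60) → South
  Hillcrest at 80 (w=50) → South
  Lakeside at 90 (w=9) → South
North captures 320; South captures 119.

320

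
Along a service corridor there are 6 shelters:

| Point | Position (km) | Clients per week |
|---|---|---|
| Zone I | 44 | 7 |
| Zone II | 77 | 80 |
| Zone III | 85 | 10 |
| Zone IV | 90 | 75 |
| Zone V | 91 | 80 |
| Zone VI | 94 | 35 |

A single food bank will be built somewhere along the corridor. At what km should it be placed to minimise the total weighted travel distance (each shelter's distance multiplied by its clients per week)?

For a sum of weighted absolute distances on a line, the optimum is the weighted median (not the mean). Total weight W = 287; half-weight = 143.5.
Sort by position and accumulate weight:
  km 44 (Zone I, w=7) → cum 7
  km 77 (Zone II, w=80) → cum 87
  km 85 (Zone III, w=10) → cum 97
  km 90 (Zone IV, w=75) → cum 172  ≥ 143.5 → median here
  km 91 (Zone V, w=80) → cum 252
  km 94 (Zone VI, w=35) → cum 287
Optimal location: km 90.

x = 90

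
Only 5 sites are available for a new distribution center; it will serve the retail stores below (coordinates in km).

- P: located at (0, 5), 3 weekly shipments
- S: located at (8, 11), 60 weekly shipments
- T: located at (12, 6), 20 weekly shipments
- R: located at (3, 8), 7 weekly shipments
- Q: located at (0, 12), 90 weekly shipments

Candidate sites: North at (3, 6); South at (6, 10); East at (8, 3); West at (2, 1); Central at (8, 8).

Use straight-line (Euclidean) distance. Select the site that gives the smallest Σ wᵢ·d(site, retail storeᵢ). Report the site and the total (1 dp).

South, total 896.3 km

Total weighted distance at each candidate:
  North (3, 6): total = 1231.5
  South (6, 10): total = 896.3
  East (8, 3): total = 1738.0
  West (2, 1): total = 1992.5
  Central (8, 8): total = 1135.1
Minimum is at South with total 896.3 km.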